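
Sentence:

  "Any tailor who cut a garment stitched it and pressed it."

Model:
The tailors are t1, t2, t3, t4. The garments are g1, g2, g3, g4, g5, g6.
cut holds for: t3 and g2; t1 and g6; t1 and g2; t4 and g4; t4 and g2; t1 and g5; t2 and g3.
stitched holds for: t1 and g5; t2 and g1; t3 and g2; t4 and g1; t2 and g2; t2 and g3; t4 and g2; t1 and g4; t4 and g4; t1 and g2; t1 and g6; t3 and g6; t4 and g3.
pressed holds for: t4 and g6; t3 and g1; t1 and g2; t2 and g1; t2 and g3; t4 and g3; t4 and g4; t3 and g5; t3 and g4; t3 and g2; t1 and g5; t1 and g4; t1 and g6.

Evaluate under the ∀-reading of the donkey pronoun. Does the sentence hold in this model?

"it" takes "a garment" as antecedent — a donkey pronoun bound across the clause boundary.
Strong reading: for every (t,g) with cut(t,g), stitched(t,g) ∧ pressed(t,g).
Restrictor pairs: (t1,g2) ✓  (t1,g5) ✓  (t1,g6) ✓  (t2,g3) ✓  (t3,g2) ✓  (t4,g2) ✗  (t4,g4) ✓
Counterexample: (t4,g2) is in cut but fails the scope.

False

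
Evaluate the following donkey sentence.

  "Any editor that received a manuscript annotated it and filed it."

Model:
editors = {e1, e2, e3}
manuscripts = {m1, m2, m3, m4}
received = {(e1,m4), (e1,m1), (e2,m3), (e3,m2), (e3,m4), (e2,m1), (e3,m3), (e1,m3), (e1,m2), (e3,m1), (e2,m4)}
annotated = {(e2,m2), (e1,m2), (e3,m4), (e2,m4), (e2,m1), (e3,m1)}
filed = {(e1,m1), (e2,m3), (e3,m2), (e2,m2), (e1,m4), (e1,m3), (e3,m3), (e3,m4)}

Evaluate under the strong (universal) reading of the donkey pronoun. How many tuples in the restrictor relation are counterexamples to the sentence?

"it" takes "a manuscript" as antecedent — a donkey pronoun bound across the clause boundary.
Strong reading: for every (e,m) with received(e,m), annotated(e,m) ∧ filed(e,m).
Restrictor pairs: (e1,m1) ✗  (e1,m2) ✗  (e1,m3) ✗  (e1,m4) ✗  (e2,m1) ✗  (e2,m3) ✗  (e2,m4) ✗  (e3,m1) ✗  (e3,m2) ✗  (e3,m3) ✗  (e3,m4) ✓
Counterexamples (restrictor pairs failing the scope): 10.

10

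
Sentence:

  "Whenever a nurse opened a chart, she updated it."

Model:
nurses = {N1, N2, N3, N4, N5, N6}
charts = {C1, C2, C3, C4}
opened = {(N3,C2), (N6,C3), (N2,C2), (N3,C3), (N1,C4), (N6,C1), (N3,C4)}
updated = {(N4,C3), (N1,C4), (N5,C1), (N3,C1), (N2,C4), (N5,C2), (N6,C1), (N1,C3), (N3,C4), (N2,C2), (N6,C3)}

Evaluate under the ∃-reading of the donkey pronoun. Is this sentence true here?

"it" takes "a chart" as antecedent — a donkey pronoun bound across the clause boundary.
Weak reading: every nurse n with some opened-chart has at least one opened-chart c such that updated(n,c).
Per nurse: N1:✓  N2:✓  N3:✓  N6:✓
Every nurse in the restrictor has a witness.

True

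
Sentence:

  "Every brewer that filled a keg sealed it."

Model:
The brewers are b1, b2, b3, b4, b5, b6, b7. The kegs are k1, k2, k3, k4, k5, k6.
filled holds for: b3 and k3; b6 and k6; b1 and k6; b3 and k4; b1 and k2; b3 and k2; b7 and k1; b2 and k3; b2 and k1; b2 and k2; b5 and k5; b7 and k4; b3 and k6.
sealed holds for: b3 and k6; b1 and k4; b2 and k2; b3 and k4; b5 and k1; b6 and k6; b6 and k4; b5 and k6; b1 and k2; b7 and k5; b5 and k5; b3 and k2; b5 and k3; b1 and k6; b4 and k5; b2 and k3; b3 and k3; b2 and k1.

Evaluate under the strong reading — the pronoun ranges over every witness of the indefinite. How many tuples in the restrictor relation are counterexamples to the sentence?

2

"it" takes "a keg" as antecedent — a donkey pronoun bound across the clause boundary.
Strong reading: for every (b,k) with filled(b,k), sealed(b,k).
Restrictor pairs: (b1,k2) ✓  (b1,k6) ✓  (b2,k1) ✓  (b2,k2) ✓  (b2,k3) ✓  (b3,k2) ✓  (b3,k3) ✓  (b3,k4) ✓  (b3,k6) ✓  (b5,k5) ✓  (b6,k6) ✓  (b7,k1) ✗  (b7,k4) ✗
Counterexamples (restrictor pairs failing the scope): 2.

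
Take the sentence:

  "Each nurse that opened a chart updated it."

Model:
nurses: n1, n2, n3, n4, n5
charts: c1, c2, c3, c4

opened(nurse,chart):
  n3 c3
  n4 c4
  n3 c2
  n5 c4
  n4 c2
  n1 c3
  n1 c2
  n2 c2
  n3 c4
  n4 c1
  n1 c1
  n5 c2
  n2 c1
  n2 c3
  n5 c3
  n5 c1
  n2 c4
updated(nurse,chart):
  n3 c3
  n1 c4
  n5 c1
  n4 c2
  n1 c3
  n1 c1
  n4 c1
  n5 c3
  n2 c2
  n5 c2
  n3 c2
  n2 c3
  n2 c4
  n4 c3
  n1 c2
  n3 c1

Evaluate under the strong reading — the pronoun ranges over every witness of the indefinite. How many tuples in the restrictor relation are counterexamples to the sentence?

4

"it" takes "a chart" as antecedent — a donkey pronoun bound across the clause boundary.
Strong reading: for every (n,c) with opened(n,c), updated(n,c).
Restrictor pairs: (n1,c1) ✓  (n1,c2) ✓  (n1,c3) ✓  (n2,c1) ✗  (n2,c2) ✓  (n2,c3) ✓  (n2,c4) ✓  (n3,c2) ✓  (n3,c3) ✓  (n3,c4) ✗  (n4,c1) ✓  (n4,c2) ✓  (n4,c4) ✗  (n5,c1) ✓  (n5,c2) ✓  (n5,c3) ✓  (n5,c4) ✗
Counterexamples (restrictor pairs failing the scope): 4.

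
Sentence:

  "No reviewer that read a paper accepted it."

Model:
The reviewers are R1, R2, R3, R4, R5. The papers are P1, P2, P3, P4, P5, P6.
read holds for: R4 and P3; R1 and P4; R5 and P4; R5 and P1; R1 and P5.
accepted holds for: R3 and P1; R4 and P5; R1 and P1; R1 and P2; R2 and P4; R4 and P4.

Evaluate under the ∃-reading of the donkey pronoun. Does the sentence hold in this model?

True

"it" takes "a paper" as antecedent — a donkey pronoun bound across the clause boundary.
Truth condition: for no (r,p) with read(r,p) does accepted(r,p) hold.
Restrictor pairs — does the scope hold? (R1,P4):fails  (R1,P5):fails  (R4,P3):fails  (R5,P1):fails  (R5,P4):fails
Scope holds for no restrictor pair, so the sentence is true.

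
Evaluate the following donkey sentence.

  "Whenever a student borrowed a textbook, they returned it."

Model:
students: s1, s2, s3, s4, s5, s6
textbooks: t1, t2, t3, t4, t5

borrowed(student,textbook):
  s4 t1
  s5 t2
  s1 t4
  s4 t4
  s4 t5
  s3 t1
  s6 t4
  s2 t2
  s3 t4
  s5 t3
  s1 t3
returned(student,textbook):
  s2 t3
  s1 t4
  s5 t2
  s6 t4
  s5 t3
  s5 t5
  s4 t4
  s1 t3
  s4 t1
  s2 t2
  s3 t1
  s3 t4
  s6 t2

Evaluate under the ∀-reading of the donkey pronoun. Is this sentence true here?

"it" takes "a textbook" as antecedent — a donkey pronoun bound across the clause boundary.
Strong reading: for every (s,t) with borrowed(s,t), returned(s,t).
Restrictor pairs: (s1,t3) ✓  (s1,t4) ✓  (s2,t2) ✓  (s3,t1) ✓  (s3,t4) ✓  (s4,t1) ✓  (s4,t4) ✓  (s4,t5) ✗  (s5,t2) ✓  (s5,t3) ✓  (s6,t4) ✓
Counterexample: (s4,t5) is in borrowed but fails the scope.

False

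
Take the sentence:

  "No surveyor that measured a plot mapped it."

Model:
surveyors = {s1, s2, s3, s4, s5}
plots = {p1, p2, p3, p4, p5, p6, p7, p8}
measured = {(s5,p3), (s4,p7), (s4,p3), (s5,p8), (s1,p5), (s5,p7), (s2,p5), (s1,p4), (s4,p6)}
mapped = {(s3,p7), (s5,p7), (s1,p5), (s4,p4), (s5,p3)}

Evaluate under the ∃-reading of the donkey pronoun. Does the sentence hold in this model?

False

"it" takes "a plot" as antecedent — a donkey pronoun bound across the clause boundary.
Truth condition: for no (s,p) with measured(s,p) does mapped(s,p) hold.
Restrictor pairs — does the scope hold? (s1,p4):fails  (s1,p5):holds  (s2,p5):fails  (s4,p3):fails  (s4,p6):fails  (s4,p7):fails  (s5,p3):holds  (s5,p7):holds  (s5,p8):fails
Scope holds for 3 pair(s), so the sentence is false.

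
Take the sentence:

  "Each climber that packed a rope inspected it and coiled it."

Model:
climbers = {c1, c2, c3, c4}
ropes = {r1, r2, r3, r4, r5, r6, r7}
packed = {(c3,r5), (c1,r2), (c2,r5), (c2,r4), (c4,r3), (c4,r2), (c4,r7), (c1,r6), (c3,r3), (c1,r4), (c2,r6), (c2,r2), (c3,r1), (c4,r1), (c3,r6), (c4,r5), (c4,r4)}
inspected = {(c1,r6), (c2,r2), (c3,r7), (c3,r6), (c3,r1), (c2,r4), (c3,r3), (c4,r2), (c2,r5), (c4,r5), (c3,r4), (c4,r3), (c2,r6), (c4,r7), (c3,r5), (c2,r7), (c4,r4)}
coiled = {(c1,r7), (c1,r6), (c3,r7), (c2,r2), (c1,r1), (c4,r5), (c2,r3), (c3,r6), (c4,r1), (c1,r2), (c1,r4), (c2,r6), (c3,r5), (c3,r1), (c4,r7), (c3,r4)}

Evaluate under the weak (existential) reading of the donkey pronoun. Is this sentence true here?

"it" takes "a rope" as antecedent — a donkey pronoun bound across the clause boundary.
Weak reading: every climber c with some packed-rope has at least one packed-rope r such that inspected(c,r) ∧ coiled(c,r).
Per climber: c1:✓  c2:✓  c3:✓  c4:✓
Every climber in the restrictor has a witness.

True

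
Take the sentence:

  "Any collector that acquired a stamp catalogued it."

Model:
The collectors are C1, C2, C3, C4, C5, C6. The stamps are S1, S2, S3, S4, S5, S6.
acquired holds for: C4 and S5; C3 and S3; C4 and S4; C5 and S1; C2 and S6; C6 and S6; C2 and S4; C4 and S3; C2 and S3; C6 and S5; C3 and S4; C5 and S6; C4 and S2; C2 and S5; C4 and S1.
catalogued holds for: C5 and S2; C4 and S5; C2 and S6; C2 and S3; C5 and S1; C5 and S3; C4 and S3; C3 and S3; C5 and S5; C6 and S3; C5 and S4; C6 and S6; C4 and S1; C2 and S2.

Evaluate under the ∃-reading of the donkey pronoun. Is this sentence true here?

True

"it" takes "a stamp" as antecedent — a donkey pronoun bound across the clause boundary.
Weak reading: every collector c with some acquired-stamp has at least one acquired-stamp s such that catalogued(c,s).
Per collector: C2:✓  C3:✓  C4:✓  C5:✓  C6:✓
Every collector in the restrictor has a witness.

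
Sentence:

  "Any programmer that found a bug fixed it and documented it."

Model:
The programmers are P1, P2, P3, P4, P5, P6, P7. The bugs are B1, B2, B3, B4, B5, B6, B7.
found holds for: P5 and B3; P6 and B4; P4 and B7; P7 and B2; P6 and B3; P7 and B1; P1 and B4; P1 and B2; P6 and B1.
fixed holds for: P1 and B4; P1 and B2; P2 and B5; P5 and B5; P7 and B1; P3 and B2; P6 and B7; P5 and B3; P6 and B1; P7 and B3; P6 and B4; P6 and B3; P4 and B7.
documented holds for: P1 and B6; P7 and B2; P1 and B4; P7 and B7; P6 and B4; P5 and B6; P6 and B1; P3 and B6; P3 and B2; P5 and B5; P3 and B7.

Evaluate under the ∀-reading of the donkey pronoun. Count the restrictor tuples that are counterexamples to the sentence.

6

"it" takes "a bug" as antecedent — a donkey pronoun bound across the clause boundary.
Strong reading: for every (p,b) with found(p,b), fixed(p,b) ∧ documented(p,b).
Restrictor pairs: (P1,B2) ✗  (P1,B4) ✓  (P4,B7) ✗  (P5,B3) ✗  (P6,B1) ✓  (P6,B3) ✗  (P6,B4) ✓  (P7,B1) ✗  (P7,B2) ✗
Counterexamples (restrictor pairs failing the scope): 6.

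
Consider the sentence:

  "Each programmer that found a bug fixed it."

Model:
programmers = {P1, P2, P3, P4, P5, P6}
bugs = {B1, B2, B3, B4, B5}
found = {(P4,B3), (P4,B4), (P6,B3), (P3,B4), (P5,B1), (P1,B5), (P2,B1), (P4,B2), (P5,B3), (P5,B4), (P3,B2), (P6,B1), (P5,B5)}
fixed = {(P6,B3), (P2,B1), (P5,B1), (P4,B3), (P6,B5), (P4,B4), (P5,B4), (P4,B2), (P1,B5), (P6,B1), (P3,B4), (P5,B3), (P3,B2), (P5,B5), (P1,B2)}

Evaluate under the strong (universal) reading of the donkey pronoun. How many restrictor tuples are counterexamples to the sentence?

"it" takes "a bug" as antecedent — a donkey pronoun bound across the clause boundary.
Strong reading: for every (p,b) with found(p,b), fixed(p,b).
Restrictor pairs: (P1,B5) ✓  (P2,B1) ✓  (P3,B2) ✓  (P3,B4) ✓  (P4,B2) ✓  (P4,B3) ✓  (P4,B4) ✓  (P5,B1) ✓  (P5,B3) ✓  (P5,B4) ✓  (P5,B5) ✓  (P6,B1) ✓  (P6,B3) ✓
Counterexamples (restrictor pairs failing the scope): 0.

0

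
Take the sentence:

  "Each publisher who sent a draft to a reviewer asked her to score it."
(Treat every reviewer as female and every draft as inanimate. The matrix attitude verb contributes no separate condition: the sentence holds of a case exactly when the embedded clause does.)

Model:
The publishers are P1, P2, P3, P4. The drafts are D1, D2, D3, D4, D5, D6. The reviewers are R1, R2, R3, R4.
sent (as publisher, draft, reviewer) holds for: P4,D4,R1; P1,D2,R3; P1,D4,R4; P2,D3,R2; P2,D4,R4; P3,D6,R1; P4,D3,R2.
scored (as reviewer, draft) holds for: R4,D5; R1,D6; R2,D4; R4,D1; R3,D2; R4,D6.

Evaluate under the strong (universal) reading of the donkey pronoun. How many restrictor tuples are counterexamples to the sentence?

"her" takes "a reviewer" as antecedent and "it" takes "a draft"; both are donkey pronouns co-varying with the restrictor.
Strong reading: for every (p,d,r) with sent(p,d,r), scored(r,d).
Restrictor triples: (P1,D2,R3)→scored(R3,D2) ✓  (P1,D4,R4)→scored(R4,D4) ✗  (P2,D3,R2)→scored(R2,D3) ✗  (P2,D4,R4)→scored(R4,D4) ✗  (P3,D6,R1)→scored(R1,D6) ✓  (P4,D3,R2)→scored(R2,D3) ✗  (P4,D4,R1)→scored(R1,D4) ✗
Counterexamples (restrictor triples failing the scope): 5.

5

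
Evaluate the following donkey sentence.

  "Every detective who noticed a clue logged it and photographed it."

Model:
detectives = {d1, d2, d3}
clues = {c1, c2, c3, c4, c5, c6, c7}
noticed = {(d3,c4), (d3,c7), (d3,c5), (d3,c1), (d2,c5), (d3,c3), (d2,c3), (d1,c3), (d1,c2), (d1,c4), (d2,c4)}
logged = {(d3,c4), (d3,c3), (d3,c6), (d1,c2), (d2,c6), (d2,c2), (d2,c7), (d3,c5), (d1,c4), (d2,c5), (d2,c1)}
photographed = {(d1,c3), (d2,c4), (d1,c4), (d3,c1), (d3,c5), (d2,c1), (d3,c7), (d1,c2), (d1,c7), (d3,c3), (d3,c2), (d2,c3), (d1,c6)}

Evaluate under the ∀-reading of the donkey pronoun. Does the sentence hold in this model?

False

"it" takes "a clue" as antecedent — a donkey pronoun bound across the clause boundary.
Strong reading: for every (d,c) with noticed(d,c), logged(d,c) ∧ photographed(d,c).
Restrictor pairs: (d1,c2) ✓  (d1,c3) ✗  (d1,c4) ✓  (d2,c3) ✗  (d2,c4) ✗  (d2,c5) ✗  (d3,c1) ✗  (d3,c3) ✓  (d3,c4) ✗  (d3,c5) ✓  (d3,c7) ✗
Counterexample: (d1,c3) is in noticed but fails the scope.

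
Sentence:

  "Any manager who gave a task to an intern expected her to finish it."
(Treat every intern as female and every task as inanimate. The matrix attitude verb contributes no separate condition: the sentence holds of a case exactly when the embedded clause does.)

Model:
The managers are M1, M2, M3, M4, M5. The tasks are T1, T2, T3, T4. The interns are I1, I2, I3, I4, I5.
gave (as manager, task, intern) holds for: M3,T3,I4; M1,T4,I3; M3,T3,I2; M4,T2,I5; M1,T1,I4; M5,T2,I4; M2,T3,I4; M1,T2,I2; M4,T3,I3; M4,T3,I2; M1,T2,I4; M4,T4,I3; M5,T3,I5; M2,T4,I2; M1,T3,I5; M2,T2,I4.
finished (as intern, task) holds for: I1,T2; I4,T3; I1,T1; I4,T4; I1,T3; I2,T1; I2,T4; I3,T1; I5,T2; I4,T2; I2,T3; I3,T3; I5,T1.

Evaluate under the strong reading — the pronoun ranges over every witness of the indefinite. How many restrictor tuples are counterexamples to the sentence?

"her" takes "an intern" as antecedent and "it" takes "a task"; both are donkey pronouns co-varying with the restrictor.
Strong reading: for every (m,t,i) with gave(m,t,i), finished(i,t).
Restrictor triples: (M1,T1,I4)→finished(I4,T1) ✗  (M1,T2,I2)→finished(I2,T2) ✗  (M1,T2,I4)→finished(I4,T2) ✓  (M1,T3,I5)→finished(I5,T3) ✗  (M1,T4,I3)→finished(I3,T4) ✗  (M2,T2,I4)→finished(I4,T2) ✓  (M2,T3,I4)→finished(I4,T3) ✓  (M2,T4,I2)→finished(I2,T4) ✓  (M3,T3,I2)→finished(I2,T3) ✓  (M3,T3,I4)→finished(I4,T3) ✓  (M4,T2,I5)→finished(I5,T2) ✓  (M4,T3,I2)→finished(I2,T3) ✓  (M4,T3,I3)→finished(I3,T3) ✓  (M4,T4,I3)→finished(I3,T4) ✗  (M5,T2,I4)→finished(I4,T2) ✓  (M5,T3,I5)→finished(I5,T3) ✗
Counterexamples (restrictor triples failing the scope): 6.

6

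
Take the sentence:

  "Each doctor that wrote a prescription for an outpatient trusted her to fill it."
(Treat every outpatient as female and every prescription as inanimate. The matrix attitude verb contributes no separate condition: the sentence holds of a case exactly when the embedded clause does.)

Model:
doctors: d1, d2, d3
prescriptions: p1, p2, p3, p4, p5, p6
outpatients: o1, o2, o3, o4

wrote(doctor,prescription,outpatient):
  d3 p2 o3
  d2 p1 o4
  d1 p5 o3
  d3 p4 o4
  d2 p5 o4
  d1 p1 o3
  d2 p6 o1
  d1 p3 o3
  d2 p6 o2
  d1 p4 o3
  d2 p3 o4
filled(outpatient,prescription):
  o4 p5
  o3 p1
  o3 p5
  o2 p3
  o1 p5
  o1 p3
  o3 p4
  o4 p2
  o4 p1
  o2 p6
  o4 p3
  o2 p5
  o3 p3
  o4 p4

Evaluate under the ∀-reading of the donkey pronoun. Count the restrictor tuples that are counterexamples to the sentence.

2

"her" takes "an outpatient" as antecedent and "it" takes "a prescription"; both are donkey pronouns co-varying with the restrictor.
Strong reading: for every (d,p,o) with wrote(d,p,o), filled(o,p).
Restrictor triples: (d1,p1,o3)→filled(o3,p1) ✓  (d1,p3,o3)→filled(o3,p3) ✓  (d1,p4,o3)→filled(o3,p4) ✓  (d1,p5,o3)→filled(o3,p5) ✓  (d2,p1,o4)→filled(o4,p1) ✓  (d2,p3,o4)→filled(o4,p3) ✓  (d2,p5,o4)→filled(o4,p5) ✓  (d2,p6,o1)→filled(o1,p6) ✗  (d2,p6,o2)→filled(o2,p6) ✓  (d3,p2,o3)→filled(o3,p2) ✗  (d3,p4,o4)→filled(o4,p4) ✓
Counterexamples (restrictor triples failing the scope): 2.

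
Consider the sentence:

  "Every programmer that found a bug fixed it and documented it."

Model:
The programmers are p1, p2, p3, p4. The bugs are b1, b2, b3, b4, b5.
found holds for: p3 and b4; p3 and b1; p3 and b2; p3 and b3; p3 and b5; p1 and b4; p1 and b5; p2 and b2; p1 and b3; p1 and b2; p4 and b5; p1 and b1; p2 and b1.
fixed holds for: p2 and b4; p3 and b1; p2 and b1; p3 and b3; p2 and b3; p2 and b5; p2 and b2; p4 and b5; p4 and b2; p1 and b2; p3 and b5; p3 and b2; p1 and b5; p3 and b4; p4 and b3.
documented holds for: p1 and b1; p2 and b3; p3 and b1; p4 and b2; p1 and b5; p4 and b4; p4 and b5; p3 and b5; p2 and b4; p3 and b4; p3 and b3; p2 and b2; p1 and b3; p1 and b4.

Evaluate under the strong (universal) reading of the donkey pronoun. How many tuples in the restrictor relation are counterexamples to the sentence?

6

"it" takes "a bug" as antecedent — a donkey pronoun bound across the clause boundary.
Strong reading: for every (p,b) with found(p,b), fixed(p,b) ∧ documented(p,b).
Restrictor pairs: (p1,b1) ✗  (p1,b2) ✗  (p1,b3) ✗  (p1,b4) ✗  (p1,b5) ✓  (p2,b1) ✗  (p2,b2) ✓  (p3,b1) ✓  (p3,b2) ✗  (p3,b3) ✓  (p3,b4) ✓  (p3,b5) ✓  (p4,b5) ✓
Counterexamples (restrictor pairs failing the scope): 6.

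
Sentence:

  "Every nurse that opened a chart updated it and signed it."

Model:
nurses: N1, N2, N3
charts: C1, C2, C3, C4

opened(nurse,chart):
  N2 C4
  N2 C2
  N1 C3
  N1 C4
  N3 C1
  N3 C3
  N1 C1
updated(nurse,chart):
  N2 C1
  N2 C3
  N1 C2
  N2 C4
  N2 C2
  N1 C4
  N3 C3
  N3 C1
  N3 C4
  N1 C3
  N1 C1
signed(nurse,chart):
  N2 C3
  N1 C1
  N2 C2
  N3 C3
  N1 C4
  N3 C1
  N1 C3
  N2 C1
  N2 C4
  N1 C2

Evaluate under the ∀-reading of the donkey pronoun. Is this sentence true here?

True

"it" takes "a chart" as antecedent — a donkey pronoun bound across the clause boundary.
Strong reading: for every (n,c) with opened(n,c), updated(n,c) ∧ signed(n,c).
Restrictor pairs: (N1,C1) ✓  (N1,C3) ✓  (N1,C4) ✓  (N2,C2) ✓  (N2,C4) ✓  (N3,C1) ✓  (N3,C3) ✓
Every restrictor pair satisfies the scope.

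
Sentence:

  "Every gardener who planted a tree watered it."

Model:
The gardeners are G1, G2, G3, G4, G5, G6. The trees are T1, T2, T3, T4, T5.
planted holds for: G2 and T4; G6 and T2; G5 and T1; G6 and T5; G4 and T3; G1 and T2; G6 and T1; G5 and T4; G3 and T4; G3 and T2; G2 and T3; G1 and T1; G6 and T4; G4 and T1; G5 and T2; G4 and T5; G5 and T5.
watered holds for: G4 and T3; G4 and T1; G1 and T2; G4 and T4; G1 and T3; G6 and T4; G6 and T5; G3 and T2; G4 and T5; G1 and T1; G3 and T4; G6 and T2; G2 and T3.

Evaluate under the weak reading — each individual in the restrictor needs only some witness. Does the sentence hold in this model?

"it" takes "a tree" as antecedent — a donkey pronoun bound across the clause boundary.
Weak reading: every gardener g with some planted-tree has at least one planted-tree t such that watered(g,t).
Per gardener: G1:✓  G2:✓  G3:✓  G4:✓  G5:✗  G6:✓
G5 has no witness among its planted-trees.

False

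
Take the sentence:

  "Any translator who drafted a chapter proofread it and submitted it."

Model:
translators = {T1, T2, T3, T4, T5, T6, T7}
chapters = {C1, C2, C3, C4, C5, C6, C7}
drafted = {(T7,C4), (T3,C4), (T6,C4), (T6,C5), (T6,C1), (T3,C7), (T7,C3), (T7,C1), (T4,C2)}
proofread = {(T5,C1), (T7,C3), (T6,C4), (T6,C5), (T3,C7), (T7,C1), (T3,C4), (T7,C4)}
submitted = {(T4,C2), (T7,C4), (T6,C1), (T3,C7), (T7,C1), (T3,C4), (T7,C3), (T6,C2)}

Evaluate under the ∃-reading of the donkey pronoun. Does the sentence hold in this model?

"it" takes "a chapter" as antecedent — a donkey pronoun bound across the clause boundary.
Weak reading: every translator t with some drafted-chapter has at least one drafted-chapter c such that proofread(t,c) ∧ submitted(t,c).
Per translator: T3:✓  T4:✗  T6:✗  T7:✓
T4 has no witness among its drafted-chapters.

False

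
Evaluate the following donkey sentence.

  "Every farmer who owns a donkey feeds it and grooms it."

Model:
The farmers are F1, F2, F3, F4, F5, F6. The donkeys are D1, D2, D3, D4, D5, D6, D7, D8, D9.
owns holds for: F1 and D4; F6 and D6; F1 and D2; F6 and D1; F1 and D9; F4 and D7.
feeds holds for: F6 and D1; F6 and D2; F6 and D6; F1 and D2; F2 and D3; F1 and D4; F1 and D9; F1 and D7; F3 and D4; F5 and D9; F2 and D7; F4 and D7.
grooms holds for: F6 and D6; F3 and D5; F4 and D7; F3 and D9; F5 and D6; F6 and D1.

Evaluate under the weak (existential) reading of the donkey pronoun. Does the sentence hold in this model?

"it" takes "a donkey" as antecedent — a donkey pronoun bound across the clause boundary.
Weak reading: every farmer f with some owns-donkey has at least one owns-donkey d such that feeds(f,d) ∧ grooms(f,d).
Per farmer: F1:✗  F4:✓  F6:✓
F1 has no witness among its owns-donkeys.

False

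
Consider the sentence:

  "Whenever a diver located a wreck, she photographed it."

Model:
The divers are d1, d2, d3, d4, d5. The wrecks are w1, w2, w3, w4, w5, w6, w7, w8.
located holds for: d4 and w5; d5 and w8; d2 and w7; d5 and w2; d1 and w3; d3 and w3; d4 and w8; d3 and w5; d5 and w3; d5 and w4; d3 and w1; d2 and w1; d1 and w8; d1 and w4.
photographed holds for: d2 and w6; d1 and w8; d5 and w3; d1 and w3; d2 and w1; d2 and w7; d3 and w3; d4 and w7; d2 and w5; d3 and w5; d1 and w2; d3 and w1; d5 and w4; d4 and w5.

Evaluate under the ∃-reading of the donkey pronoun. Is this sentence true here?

"it" takes "a wreck" as antecedent — a donkey pronoun bound across the clause boundary.
Weak reading: every diver d with some located-wreck has at least one located-wreck w such that photographed(d,w).
Per diver: d1:✓  d2:✓  d3:✓  d4:✓  d5:✓
Every diver in the restrictor has a witness.

True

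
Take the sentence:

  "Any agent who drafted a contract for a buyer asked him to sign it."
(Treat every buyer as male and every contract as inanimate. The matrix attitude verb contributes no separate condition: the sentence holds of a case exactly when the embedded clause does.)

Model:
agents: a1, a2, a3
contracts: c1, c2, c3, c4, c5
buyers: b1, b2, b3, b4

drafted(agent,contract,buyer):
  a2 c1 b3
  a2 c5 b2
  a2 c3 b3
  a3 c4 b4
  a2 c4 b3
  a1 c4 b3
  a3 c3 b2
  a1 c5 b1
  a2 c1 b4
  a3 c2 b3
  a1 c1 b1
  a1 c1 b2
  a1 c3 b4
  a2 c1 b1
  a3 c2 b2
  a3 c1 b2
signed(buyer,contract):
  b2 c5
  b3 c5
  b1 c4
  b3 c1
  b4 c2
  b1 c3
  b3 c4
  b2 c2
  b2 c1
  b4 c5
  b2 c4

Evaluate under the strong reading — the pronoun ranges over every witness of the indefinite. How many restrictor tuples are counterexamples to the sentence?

9

"him" takes "a buyer" as antecedent and "it" takes "a contract"; both are donkey pronouns co-varying with the restrictor.
Strong reading: for every (a,c,b) with drafted(a,c,b), signed(b,c).
Restrictor triples: (a1,c1,b1)→signed(b1,c1) ✗  (a1,c1,b2)→signed(b2,c1) ✓  (a1,c3,b4)→signed(b4,c3) ✗  (a1,c4,b3)→signed(b3,c4) ✓  (a1,c5,b1)→signed(b1,c5) ✗  (a2,c1,b1)→signed(b1,c1) ✗  (a2,c1,b3)→signed(b3,c1) ✓  (a2,c1,b4)→signed(b4,c1) ✗  (a2,c3,b3)→signed(b3,c3) ✗  (a2,c4,b3)→signed(b3,c4) ✓  (a2,c5,b2)→signed(b2,c5) ✓  (a3,c1,b2)→signed(b2,c1) ✓  (a3,c2,b2)→signed(b2,c2) ✓  (a3,c2,b3)→signed(b3,c2) ✗  (a3,c3,b2)→signed(b2,c3) ✗  (a3,c4,b4)→signed(b4,c4) ✗
Counterexamples (restrictor triples failing the scope): 9.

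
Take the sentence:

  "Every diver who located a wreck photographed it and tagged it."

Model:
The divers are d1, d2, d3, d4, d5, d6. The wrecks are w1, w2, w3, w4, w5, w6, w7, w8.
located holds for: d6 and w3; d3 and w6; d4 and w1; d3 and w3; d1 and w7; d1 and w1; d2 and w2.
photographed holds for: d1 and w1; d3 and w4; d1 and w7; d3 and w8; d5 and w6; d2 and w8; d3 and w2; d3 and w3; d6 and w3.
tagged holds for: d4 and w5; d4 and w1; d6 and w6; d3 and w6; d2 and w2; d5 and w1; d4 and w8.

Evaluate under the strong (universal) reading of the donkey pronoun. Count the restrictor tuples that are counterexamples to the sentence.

"it" takes "a wreck" as antecedent — a donkey pronoun bound across the clause boundary.
Strong reading: for every (d,w) with located(d,w), photographed(d,w) ∧ tagged(d,w).
Restrictor pairs: (d1,w1) ✗  (d1,w7) ✗  (d2,w2) ✗  (d3,w3) ✗  (d3,w6) ✗  (d4,w1) ✗  (d6,w3) ✗
Counterexamples (restrictor pairs failing the scope): 7.

7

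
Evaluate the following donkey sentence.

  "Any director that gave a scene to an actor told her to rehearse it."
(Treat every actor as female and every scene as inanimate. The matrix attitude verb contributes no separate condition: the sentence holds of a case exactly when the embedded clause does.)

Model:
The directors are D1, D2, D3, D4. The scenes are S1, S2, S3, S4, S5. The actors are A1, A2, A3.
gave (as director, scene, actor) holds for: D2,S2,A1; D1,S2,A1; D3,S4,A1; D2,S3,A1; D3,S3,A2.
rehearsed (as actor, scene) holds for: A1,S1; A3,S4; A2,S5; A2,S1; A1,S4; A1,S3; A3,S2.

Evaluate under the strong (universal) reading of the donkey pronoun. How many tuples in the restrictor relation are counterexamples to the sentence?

"her" takes "an actor" as antecedent and "it" takes "a scene"; both are donkey pronouns co-varying with the restrictor.
Strong reading: for every (d,s,a) with gave(d,s,a), rehearsed(a,s).
Restrictor triples: (D1,S2,A1)→rehearsed(A1,S2) ✗  (D2,S2,A1)→rehearsed(A1,S2) ✗  (D2,S3,A1)→rehearsed(A1,S3) ✓  (D3,S3,A2)→rehearsed(A2,S3) ✗  (D3,S4,A1)→rehearsed(A1,S4) ✓
Counterexamples (restrictor triples failing the scope): 3.

3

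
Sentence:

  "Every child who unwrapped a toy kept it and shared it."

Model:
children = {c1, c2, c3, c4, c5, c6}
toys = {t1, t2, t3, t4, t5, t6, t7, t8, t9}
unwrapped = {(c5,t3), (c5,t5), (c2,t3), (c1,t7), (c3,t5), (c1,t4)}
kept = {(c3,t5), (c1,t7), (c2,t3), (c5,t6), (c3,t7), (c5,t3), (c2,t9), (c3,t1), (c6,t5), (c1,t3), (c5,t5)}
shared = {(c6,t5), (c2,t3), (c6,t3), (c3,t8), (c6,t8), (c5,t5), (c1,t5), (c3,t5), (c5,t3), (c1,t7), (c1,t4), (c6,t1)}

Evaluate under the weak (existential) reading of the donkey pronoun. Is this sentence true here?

"it" takes "a toy" as antecedent — a donkey pronoun bound across the clause boundary.
Weak reading: every child c with some unwrapped-toy has at least one unwrapped-toy t such that kept(c,t) ∧ shared(c,t).
Per child: c1:✓  c2:✓  c3:✓  c5:✓
Every child in the restrictor has a witness.

True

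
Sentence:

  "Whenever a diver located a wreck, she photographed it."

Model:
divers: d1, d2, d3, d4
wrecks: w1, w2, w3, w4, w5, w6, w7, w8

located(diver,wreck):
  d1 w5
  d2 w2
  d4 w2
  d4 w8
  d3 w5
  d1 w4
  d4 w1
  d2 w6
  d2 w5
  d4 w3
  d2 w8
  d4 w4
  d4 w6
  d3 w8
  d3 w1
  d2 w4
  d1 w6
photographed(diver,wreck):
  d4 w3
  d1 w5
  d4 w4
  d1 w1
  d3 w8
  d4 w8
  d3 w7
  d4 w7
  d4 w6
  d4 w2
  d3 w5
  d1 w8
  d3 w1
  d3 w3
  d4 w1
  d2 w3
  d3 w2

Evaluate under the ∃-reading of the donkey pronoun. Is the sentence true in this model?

False

"it" takes "a wreck" as antecedent — a donkey pronoun bound across the clause boundary.
Weak reading: every diver d with some located-wreck has at least one located-wreck w such that photographed(d,w).
Per diver: d1:✓  d2:✗  d3:✓  d4:✓
d2 has no witness among its located-wrecks.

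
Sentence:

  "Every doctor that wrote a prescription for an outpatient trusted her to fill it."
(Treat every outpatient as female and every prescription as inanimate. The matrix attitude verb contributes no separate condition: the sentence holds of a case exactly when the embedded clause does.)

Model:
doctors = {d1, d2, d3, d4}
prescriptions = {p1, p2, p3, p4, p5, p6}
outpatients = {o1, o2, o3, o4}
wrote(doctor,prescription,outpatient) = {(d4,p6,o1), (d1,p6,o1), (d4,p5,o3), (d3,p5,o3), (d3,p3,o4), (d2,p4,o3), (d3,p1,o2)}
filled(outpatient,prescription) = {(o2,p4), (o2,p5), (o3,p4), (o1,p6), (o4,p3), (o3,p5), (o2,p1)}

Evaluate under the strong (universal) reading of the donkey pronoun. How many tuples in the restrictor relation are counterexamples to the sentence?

0

"her" takes "an outpatient" as antecedent and "it" takes "a prescription"; both are donkey pronouns co-varying with the restrictor.
Strong reading: for every (d,p,o) with wrote(d,p,o), filled(o,p).
Restrictor triples: (d1,p6,o1)→filled(o1,p6) ✓  (d2,p4,o3)→filled(o3,p4) ✓  (d3,p1,o2)→filled(o2,p1) ✓  (d3,p3,o4)→filled(o4,p3) ✓  (d3,p5,o3)→filled(o3,p5) ✓  (d4,p5,o3)→filled(o3,p5) ✓  (d4,p6,o1)→filled(o1,p6) ✓
Counterexamples (restrictor triples failing the scope): 0.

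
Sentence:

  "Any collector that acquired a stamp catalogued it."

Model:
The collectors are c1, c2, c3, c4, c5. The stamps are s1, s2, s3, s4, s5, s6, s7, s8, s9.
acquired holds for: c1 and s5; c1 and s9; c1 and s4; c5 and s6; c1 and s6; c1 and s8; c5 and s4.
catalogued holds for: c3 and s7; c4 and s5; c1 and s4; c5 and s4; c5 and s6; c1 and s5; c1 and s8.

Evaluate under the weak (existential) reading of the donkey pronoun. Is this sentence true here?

True

"it" takes "a stamp" as antecedent — a donkey pronoun bound across the clause boundary.
Weak reading: every collector c with some acquired-stamp has at least one acquired-stamp s such that catalogued(c,s).
Per collector: c1:✓  c5:✓
Every collector in the restrictor has a witness.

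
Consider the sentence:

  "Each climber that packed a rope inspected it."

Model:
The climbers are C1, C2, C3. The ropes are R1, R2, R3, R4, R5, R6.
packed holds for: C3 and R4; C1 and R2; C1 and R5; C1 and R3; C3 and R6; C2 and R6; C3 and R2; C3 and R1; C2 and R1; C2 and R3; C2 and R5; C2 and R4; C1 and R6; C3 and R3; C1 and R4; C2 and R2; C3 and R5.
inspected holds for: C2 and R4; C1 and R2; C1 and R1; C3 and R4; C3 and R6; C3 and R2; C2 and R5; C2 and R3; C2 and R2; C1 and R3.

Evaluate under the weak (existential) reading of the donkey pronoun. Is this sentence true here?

"it" takes "a rope" as antecedent — a donkey pronoun bound across the clause boundary.
Weak reading: every climber c with some packed-rope has at least one packed-rope r such that inspected(c,r).
Per climber: C1:✓  C2:✓  C3:✓
Every climber in the restrictor has a witness.

True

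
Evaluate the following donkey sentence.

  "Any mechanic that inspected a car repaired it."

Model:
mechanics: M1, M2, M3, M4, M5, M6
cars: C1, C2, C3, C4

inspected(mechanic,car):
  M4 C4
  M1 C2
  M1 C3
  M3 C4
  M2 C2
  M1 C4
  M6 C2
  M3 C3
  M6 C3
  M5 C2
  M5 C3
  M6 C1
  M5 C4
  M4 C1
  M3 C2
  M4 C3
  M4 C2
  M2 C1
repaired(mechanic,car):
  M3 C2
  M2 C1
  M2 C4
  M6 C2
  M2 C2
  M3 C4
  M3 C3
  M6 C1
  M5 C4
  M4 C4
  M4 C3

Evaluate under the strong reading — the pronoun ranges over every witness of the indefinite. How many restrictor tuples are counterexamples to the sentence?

"it" takes "a car" as antecedent — a donkey pronoun bound across the clause boundary.
Strong reading: for every (m,c) with inspected(m,c), repaired(m,c).
Restrictor pairs: (M1,C2) ✗  (M1,C3) ✗  (M1,C4) ✗  (M2,C1) ✓  (M2,C2) ✓  (M3,C2) ✓  (M3,C3) ✓  (M3,C4) ✓  (M4,C1) ✗  (M4,C2) ✗  (M4,C3) ✓  (M4,C4) ✓  (M5,C2) ✗  (M5,C3) ✗  (M5,C4) ✓  (M6,C1) ✓  (M6,C2) ✓  (M6,C3) ✗
Counterexamples (restrictor pairs failing the scope): 8.

8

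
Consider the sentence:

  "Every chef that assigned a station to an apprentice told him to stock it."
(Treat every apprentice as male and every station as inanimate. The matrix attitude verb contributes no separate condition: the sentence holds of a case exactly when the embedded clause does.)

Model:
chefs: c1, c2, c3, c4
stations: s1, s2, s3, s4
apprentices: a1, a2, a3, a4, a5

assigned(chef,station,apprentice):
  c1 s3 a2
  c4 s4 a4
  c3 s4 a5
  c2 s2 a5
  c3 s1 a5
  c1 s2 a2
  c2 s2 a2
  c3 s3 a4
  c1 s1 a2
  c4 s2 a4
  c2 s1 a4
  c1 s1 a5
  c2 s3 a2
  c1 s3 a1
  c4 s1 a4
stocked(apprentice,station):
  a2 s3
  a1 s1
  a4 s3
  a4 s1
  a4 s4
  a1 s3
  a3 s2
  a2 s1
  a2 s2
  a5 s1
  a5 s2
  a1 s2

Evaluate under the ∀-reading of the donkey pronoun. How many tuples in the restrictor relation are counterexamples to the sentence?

2

"him" takes "an apprentice" as antecedent and "it" takes "a station"; both are donkey pronouns co-varying with the restrictor.
Strong reading: for every (c,s,a) with assigned(c,s,a), stocked(a,s).
Restrictor triples: (c1,s1,a2)→stocked(a2,s1) ✓  (c1,s1,a5)→stocked(a5,s1) ✓  (c1,s2,a2)→stocked(a2,s2) ✓  (c1,s3,a1)→stocked(a1,s3) ✓  (c1,s3,a2)→stocked(a2,s3) ✓  (c2,s1,a4)→stocked(a4,s1) ✓  (c2,s2,a2)→stocked(a2,s2) ✓  (c2,s2,a5)→stocked(a5,s2) ✓  (c2,s3,a2)→stocked(a2,s3) ✓  (c3,s1,a5)→stocked(a5,s1) ✓  (c3,s3,a4)→stocked(a4,s3) ✓  (c3,s4,a5)→stocked(a5,s4) ✗  (c4,s1,a4)→stocked(a4,s1) ✓  (c4,s2,a4)→stocked(a4,s2) ✗  (c4,s4,a4)→stocked(a4,s4) ✓
Counterexamples (restrictor triples failing the scope): 2.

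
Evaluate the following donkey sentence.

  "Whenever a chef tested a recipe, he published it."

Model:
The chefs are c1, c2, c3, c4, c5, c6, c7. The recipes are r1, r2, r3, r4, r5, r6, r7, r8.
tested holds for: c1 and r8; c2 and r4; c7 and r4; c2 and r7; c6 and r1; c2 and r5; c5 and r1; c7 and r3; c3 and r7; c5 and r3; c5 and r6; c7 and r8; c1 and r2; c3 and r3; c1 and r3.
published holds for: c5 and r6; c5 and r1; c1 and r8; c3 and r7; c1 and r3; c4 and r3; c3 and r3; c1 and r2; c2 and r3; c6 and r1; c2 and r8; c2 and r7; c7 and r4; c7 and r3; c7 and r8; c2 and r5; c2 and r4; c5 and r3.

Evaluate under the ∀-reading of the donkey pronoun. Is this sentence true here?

True

"it" takes "a recipe" as antecedent — a donkey pronoun bound across the clause boundary.
Strong reading: for every (c,r) with tested(c,r), published(c,r).
Restrictor pairs: (c1,r2) ✓  (c1,r3) ✓  (c1,r8) ✓  (c2,r4) ✓  (c2,r5) ✓  (c2,r7) ✓  (c3,r3) ✓  (c3,r7) ✓  (c5,r1) ✓  (c5,r3) ✓  (c5,r6) ✓  (c6,r1) ✓  (c7,r3) ✓  (c7,r4) ✓  (c7,r8) ✓
Every restrictor pair satisfies the scope.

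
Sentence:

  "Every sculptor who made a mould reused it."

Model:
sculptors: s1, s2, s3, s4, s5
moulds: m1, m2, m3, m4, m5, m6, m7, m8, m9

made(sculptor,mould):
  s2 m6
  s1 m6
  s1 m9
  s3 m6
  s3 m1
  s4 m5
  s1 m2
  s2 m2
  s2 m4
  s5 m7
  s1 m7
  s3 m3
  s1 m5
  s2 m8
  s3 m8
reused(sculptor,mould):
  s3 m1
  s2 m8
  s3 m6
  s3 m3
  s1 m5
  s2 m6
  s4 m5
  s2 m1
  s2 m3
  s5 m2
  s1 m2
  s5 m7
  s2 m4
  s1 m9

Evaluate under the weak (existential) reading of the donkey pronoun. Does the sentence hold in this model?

True

"it" takes "a mould" as antecedent — a donkey pronoun bound across the clause boundary.
Weak reading: every sculptor s with some made-mould has at least one made-mould m such that reused(s,m).
Per sculptor: s1:✓  s2:✓  s3:✓  s4:✓  s5:✓
Every sculptor in the restrictor has a witness.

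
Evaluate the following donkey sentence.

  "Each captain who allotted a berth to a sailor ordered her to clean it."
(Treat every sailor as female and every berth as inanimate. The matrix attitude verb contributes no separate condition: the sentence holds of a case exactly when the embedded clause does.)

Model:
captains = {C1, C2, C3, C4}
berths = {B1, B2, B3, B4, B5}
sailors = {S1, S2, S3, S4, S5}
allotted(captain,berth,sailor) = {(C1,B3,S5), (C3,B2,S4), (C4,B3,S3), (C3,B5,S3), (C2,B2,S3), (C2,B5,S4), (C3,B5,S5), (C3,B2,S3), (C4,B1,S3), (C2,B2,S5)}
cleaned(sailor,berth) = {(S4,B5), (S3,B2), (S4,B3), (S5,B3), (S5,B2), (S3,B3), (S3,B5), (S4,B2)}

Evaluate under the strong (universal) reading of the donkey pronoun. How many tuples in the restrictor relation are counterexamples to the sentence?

"her" takes "a sailor" as antecedent and "it" takes "a berth"; both are donkey pronouns co-varying with the restrictor.
Strong reading: for every (c,b,s) with allotted(c,b,s), cleaned(s,b).
Restrictor triples: (C1,B3,S5)→cleaned(S5,B3) ✓  (C2,B2,S3)→cleaned(S3,B2) ✓  (C2,B2,S5)→cleaned(S5,B2) ✓  (C2,B5,S4)→cleaned(S4,B5) ✓  (C3,B2,S3)→cleaned(S3,B2) ✓  (C3,B2,S4)→cleaned(S4,B2) ✓  (C3,B5,S3)→cleaned(S3,B5) ✓  (C3,B5,S5)→cleaned(S5,B5) ✗  (C4,B1,S3)→cleaned(S3,B1) ✗  (C4,B3,S3)→cleaned(S3,B3) ✓
Counterexamples (restrictor triples failing the scope): 2.

2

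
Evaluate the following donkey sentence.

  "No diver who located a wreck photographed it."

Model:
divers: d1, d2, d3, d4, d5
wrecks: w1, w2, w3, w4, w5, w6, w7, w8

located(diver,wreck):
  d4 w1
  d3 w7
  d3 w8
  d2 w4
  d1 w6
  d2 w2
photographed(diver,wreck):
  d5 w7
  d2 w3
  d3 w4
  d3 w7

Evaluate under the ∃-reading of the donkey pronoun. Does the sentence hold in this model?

"it" takes "a wreck" as antecedent — a donkey pronoun bound across the clause boundary.
Truth condition: for no (d,w) with located(d,w) does photographed(d,w) hold.
Restrictor pairs — does the scope hold? (d1,w6):fails  (d2,w2):fails  (d2,w4):fails  (d3,w7):holds  (d3,w8):fails  (d4,w1):fails
Scope holds for 1 pair(s), so the sentence is false.

False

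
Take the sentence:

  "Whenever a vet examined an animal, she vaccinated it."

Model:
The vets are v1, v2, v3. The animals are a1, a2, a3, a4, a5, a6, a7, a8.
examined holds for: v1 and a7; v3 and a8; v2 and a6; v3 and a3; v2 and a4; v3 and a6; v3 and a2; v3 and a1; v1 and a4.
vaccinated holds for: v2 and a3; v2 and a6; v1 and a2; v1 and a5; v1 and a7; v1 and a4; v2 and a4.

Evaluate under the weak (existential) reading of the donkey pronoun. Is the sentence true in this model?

False

"it" takes "an animal" as antecedent — a donkey pronoun bound across the clause boundary.
Weak reading: every vet v with some examined-animal has at least one examined-animal a such that vaccinated(v,a).
Per vet: v1:✓  v2:✓  v3:✗
v3 has no witness among its examined-animals.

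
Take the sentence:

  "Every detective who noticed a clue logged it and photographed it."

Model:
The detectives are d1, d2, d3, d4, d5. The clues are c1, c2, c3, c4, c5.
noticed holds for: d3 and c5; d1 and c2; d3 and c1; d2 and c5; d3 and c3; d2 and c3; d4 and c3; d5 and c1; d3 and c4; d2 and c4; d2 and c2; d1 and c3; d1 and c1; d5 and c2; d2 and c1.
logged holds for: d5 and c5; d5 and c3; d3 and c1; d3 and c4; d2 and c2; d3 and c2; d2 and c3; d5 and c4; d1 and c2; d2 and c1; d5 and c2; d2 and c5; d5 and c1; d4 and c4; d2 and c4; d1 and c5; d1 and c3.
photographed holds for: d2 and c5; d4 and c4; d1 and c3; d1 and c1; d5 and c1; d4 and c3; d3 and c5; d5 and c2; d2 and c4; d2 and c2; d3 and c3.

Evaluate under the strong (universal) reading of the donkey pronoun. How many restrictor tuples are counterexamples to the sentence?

"it" takes "a clue" as antecedent — a donkey pronoun bound across the clause boundary.
Strong reading: for every (d,c) with noticed(d,c), logged(d,c) ∧ photographed(d,c).
Restrictor pairs: (d1,c1) ✗  (d1,c2) ✗  (d1,c3) ✓  (d2,c1) ✗  (d2,c2) ✓  (d2,c3) ✗  (d2,c4) ✓  (d2,c5) ✓  (d3,c1) ✗  (d3,c3) ✗  (d3,c4) ✗  (d3,c5) ✗  (d4,c3) ✗  (d5,c1) ✓  (d5,c2) ✓
Counterexamples (restrictor pairs failing the scope): 9.

9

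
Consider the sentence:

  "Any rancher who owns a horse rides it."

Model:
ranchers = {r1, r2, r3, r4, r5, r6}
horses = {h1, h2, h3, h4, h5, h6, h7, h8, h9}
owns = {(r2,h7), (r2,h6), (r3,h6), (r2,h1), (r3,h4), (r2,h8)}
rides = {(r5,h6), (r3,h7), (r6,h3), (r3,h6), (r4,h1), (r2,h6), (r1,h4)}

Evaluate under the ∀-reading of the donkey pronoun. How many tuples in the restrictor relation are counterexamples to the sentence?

"it" takes "a horse" as antecedent — a donkey pronoun bound across the clause boundary.
Strong reading: for every (r,h) with owns(r,h), rides(r,h).
Restrictor pairs: (r2,h1) ✗  (r2,h6) ✓  (r2,h7) ✗  (r2,h8) ✗  (r3,h4) ✗  (r3,h6) ✓
Counterexamples (restrictor pairs failing the scope): 4.

4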